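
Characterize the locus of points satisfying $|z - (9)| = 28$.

|z - z0| = r describes a circle centered at z0 with radius r
Here z0 = 9 and r = 28
Locus: Circle centered at (9, 0) with radius 28


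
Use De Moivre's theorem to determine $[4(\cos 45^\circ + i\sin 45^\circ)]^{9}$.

By De Moivre: z^n = r^n(cos(nθ) + i sin(nθ))
= 4^9(cos(9*45°) + i sin(9*45°))
= 262144(cos 45° + i sin 45°)
= 131072*sqrt(2) + 131072*sqrt(2)i


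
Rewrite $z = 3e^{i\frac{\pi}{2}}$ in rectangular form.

a = r cos θ = 3 * 0 = 0
b = r sin θ = 3 * 1 = 3
z = 3i


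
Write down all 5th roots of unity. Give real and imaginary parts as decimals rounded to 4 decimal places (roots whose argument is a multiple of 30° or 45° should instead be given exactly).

ω_k = e^(2πik/5) = cos(2πk/5) + i sin(2πk/5) for k = 0, 1, ..., 4
Roots: 1, 0.3090 + 0.9511i, -0.8090 + 0.5878i, -0.8090 - 0.5878i, 0.3090 - 0.9511i


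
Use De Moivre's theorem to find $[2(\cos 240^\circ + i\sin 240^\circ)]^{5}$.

By De Moivre: z^n = r^n(cos(nθ) + i sin(nθ))
= 2^5(cos(5*240°) + i sin(5*240°))
= 32(cos 120° + i sin 120°)
= -16 + 16*sqrt(3)i


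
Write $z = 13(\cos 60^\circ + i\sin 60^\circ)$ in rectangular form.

a = r cos θ = 13 * 1/2 = 13/2
b = r sin θ = 13 * sqrt(3)/2 = 13*sqrt(3)/2
z = 13/2 + (13*sqrt(3)/2)i


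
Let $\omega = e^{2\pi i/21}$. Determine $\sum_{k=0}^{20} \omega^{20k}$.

Let ζ = ω^20 = e^(2πi·20/21). Since 21 ∤ 20, ζ ≠ 1.
Sum = Σ_{k=0}^{20} ζ^k = (ζ^21 - 1)/(ζ - 1) = (ω^{20·21} - 1)/(ζ - 1) = (1 - 1)/(ζ - 1) = 0


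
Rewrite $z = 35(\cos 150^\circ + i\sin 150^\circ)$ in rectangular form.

a = r cos θ = 35 * -sqrt(3)/2 = -35*sqrt(3)/2
b = r sin θ = 35 * 1/2 = 35/2
z = -35*sqrt(3)/2 + (35/2)i


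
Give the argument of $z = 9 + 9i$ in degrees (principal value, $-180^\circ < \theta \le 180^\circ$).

θ = arctan(b/a) = arctan(9/9) (quadrant-adjusted) = 45°


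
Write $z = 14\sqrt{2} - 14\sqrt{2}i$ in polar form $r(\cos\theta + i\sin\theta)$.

r = |z| = sqrt(a^2 + b^2) = sqrt((14*sqrt(2))^2 + (-14*sqrt(2))^2) = sqrt(392 + 392) = sqrt(784) = 28
θ = arctan(b/a) = arctan(-19.799/19.799) (quadrant-adjusted) = 315°
z = 28(cos 315° + i sin 315°)


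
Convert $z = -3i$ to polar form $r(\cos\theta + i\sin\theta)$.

r = |z| = sqrt(a^2 + b^2) = sqrt((0)^2 + (-3)^2) = sqrt(0 + 9) = sqrt(9) = 3
a = 0 and b < 0, so z lies on the negative imaginary axis: θ = 270°
z = 3(cos 270° + i sin 270°)


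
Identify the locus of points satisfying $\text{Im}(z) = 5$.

Im(z) = y where z = x + yi; the equation y = 5 is satisfied by all points with that y-coordinate
Locus: Horizontal line y = 5


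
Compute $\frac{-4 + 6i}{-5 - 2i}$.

Multiply numerator and denominator by conjugate (-5 + 2i):
= (-4 + 6i)(-5 + 2i) / ((-5)^2 + (-2)^2)
= (8 - 38i) / 29
= 8/29 - (38/29)i


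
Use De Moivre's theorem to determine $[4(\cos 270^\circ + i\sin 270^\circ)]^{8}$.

By De Moivre: z^n = r^n(cos(nθ) + i sin(nθ))
= 4^8(cos(8*270°) + i sin(8*270°))
= 65536(cos 0° + i sin 0°)
= 65536


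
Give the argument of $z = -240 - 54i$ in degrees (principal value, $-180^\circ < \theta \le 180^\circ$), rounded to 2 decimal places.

θ = arctan(b/a) = arctan(-54/-240) (quadrant-adjusted) = -167.32°


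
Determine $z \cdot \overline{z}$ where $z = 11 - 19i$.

z * conjugate(z) = |z|^2 = a^2 + b^2
= 11^2 + (-19)^2 = 482


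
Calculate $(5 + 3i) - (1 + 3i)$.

(5 - 1) + (3 - 3)i = 4


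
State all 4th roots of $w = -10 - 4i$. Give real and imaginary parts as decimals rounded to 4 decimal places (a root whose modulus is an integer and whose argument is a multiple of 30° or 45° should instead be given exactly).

|w| = sqrt(116) ≈ 10.770330, arg(w) ≈ 201.801409°
Root modulus = sqrt(116)^(1/4) ≈ 1.811579
Root arguments: θ_k = (arg(w) + 360°k)/4 for k = 0, 1, ..., 3
Compute each root as (root modulus)(cos θ_k + i sin θ_k) using full-precision intermediates, then round to 4 decimal places.
Roots: 1.1535 + 1.3969i, -1.3969 + 1.1535i, -1.1535 - 1.3969i, 1.3969 - 1.1535i


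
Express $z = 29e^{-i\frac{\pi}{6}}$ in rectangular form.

a = r cos θ = 29 * sqrt(3)/2 = 29*sqrt(3)/2
b = r sin θ = 29 * -1/2 = -29/2
z = 29*sqrt(3)/2 - (29/2)i


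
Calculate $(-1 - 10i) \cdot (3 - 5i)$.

(a1*a2 - b1*b2) + (a1*b2 + b1*a2)i
= (-3 - 50) + (5 + (-30))i
= -53 - 25i


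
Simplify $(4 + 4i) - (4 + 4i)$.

(4 - 4) + (4 - 4)i = 0


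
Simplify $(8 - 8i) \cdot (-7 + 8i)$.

(a1*a2 - b1*b2) + (a1*b2 + b1*a2)i
= (-56 - (-64)) + (64 + 56)i
= 8 + 120i


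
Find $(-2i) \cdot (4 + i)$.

(a1*a2 - b1*b2) + (a1*b2 + b1*a2)i
= (0 - (-2)) + (0 + (-8))i
= 2 - 8i


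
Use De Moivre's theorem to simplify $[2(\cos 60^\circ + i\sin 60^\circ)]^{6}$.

By De Moivre: z^n = r^n(cos(nθ) + i sin(nθ))
= 2^6(cos(6*60°) + i sin(6*60°))
= 64(cos 0° + i sin 0°)
= 64


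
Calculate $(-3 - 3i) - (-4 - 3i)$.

(-3 - (-4)) + (-3 - (-3))i = 1


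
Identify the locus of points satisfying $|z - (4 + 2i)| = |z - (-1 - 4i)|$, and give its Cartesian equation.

|z - z1| = |z - z2| means z is equidistant from z1 and z2,
i.e. the perpendicular bisector of the segment from (4, 2) to (-1, -4) (midpoint (3/2, -1)).
With z = x + yi, square both sides:
(x - 4)^2 + (y - 2)^2 = (x - (-1))^2 + (y - (-4))^2
The x^2 and y^2 terms cancel: -10x + (-12)y = 17 - 20 = -3
Simplify: 10x + 12y = 3
Locus: Perpendicular bisector of the segment from (4, 2) to (-1, -4): the line 10x + 12y = 3


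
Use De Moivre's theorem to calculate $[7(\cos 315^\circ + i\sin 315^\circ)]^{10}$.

By De Moivre: z^n = r^n(cos(nθ) + i sin(nθ))
= 7^10(cos(10*315°) + i sin(10*315°))
= 282475249(cos 270° + i sin 270°)
= -282475249i


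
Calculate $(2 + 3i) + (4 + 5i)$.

(2 + 4) + (3 + 5)i = 6 + 8i


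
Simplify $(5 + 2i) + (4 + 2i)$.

(5 + 4) + (2 + 2)i = 9 + 4i


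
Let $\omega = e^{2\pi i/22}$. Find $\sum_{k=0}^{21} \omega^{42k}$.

Let ζ = ω^42 = e^(2πi·42/22). Since 22 ∤ 42, ζ ≠ 1.
Sum = Σ_{k=0}^{21} ζ^k = (ζ^22 - 1)/(ζ - 1) = (ω^{42·22} - 1)/(ζ - 1) = (1 - 1)/(ζ - 1) = 0


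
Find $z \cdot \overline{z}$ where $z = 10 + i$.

z * conjugate(z) = |z|^2 = a^2 + b^2
= 10^2 + 1^2 = 101


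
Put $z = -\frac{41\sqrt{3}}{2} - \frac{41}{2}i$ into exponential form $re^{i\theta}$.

r = |z| = sqrt((-41*sqrt(3)/2)^2 + (-41/2)^2) = sqrt(5043/4 + 1681/4) = sqrt(1681) = 41
θ = arctan(b/a) = arctan(-20.5/-35.507) (quadrant-adjusted) = 210° = 7π/6
z = 41e^(i*7π/6)


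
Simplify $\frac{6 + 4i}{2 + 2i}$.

Multiply numerator and denominator by conjugate (2 - 2i):
= (6 + 4i)(2 - 2i) / (2^2 + 2^2)
= (20 - 4i) / 8
Divide through by 4: (5 - i) / 2
= 5/2 - (1/2)i


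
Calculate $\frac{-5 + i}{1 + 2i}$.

Multiply numerator and denominator by conjugate (1 - 2i):
= (-5 + i)(1 - 2i) / (1^2 + 2^2)
= (-3 + 11i) / 5
= -3/5 + (11/5)i


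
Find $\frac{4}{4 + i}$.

Multiply numerator and denominator by conjugate (4 - i):
= (4)(4 - i) / (4^2 + 1^2)
= (16 - 4i) / 17
= 16/17 - (4/17)i


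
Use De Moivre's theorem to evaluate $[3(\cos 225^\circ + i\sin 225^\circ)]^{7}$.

By De Moivre: z^n = r^n(cos(nθ) + i sin(nθ))
= 3^7(cos(7*225°) + i sin(7*225°))
= 2187(cos 135° + i sin 135°)
= -2187*sqrt(2)/2 + (2187*sqrt(2)/2)i


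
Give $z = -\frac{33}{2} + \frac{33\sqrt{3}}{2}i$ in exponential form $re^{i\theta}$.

r = |z| = sqrt((-33/2)^2 + (33*sqrt(3)/2)^2) = sqrt(1089/4 + 3267/4) = sqrt(1089) = 33
θ = arctan(b/a) = arctan(28.5788/-16.5) (quadrant-adjusted) = 120° = 2π/3
z = 33e^(i*2π/3)


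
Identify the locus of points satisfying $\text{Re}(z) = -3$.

Re(z) = x where z = x + yi; the equation x = -3 is satisfied by all points with that x-coordinate
Locus: Vertical line x = -3


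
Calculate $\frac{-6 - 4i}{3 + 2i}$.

Multiply numerator and denominator by conjugate (3 - 2i):
= (-6 - 4i)(3 - 2i) / (3^2 + 2^2)
= (-26) / 13
= -2


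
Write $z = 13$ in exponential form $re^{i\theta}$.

r = |z| = sqrt((13)^2 + (0)^2) = sqrt(169 + 0) = sqrt(169) = 13
b = 0 and a > 0, so z lies on the positive real axis: θ = 0
z = 13e^(i*0) = 13


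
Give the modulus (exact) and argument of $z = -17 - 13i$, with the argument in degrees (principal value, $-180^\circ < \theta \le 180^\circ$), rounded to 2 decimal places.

|z| = sqrt((-17)^2 + (-13)^2) = sqrt(458)
arg(z) = arctan(b/a) = arctan(-13/-17) (quadrant-adjusted) = -142.59°


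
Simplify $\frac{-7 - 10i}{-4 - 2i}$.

Multiply numerator and denominator by conjugate (-4 + 2i):
= (-7 - 10i)(-4 + 2i) / ((-4)^2 + (-2)^2)
= (48 + 26i) / 20
Divide through by 2: (24 + 13i) / 10
= 12/5 + (13/10)i


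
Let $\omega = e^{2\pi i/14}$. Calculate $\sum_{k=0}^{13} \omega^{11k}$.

Let ζ = ω^11 = e^(2πi·11/14). Since 14 ∤ 11, ζ ≠ 1.
Sum = Σ_{k=0}^{13} ζ^k = (ζ^14 - 1)/(ζ - 1) = (ω^{11·14} - 1)/(ζ - 1) = (1 - 1)/(ζ - 1) = 0


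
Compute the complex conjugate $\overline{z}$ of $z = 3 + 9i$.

If z = a + bi, then conjugate(z) = a - bi
conjugate(3 + 9i) = 3 - 9i


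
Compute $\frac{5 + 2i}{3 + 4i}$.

Multiply numerator and denominator by conjugate (3 - 4i):
= (5 + 2i)(3 - 4i) / (3^2 + 4^2)
= (23 - 14i) / 25
= 23/25 - (14/25)i


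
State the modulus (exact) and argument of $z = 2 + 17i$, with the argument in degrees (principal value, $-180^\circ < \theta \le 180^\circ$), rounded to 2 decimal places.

|z| = sqrt(2^2 + 17^2) = sqrt(293)
arg(z) = arctan(b/a) = arctan(17/2) (quadrant-adjusted) = 83.29°


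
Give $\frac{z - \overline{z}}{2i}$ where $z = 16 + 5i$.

z - conjugate(z) = 2bi
(z - conjugate(z))/(2i) = 2bi/(2i) = b = 5


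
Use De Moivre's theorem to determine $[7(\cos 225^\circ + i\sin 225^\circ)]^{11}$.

By De Moivre: z^n = r^n(cos(nθ) + i sin(nθ))
= 7^11(cos(11*225°) + i sin(11*225°))
= 1977326743(cos 315° + i sin 315°)
= 1977326743*sqrt(2)/2 - (1977326743*sqrt(2)/2)i


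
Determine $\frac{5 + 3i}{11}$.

Divisor is real, so divide each part by 11:
= 5/11 + (3/11)i


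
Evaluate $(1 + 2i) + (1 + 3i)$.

(1 + 1) + (2 + 3)i = 2 + 5i


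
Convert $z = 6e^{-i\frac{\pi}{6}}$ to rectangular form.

a = r cos θ = 6 * sqrt(3)/2 = 3*sqrt(3)
b = r sin θ = 6 * -1/2 = -3
z = 3*sqrt(3) - 3i


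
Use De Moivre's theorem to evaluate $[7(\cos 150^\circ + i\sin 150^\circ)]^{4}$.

By De Moivre: z^n = r^n(cos(nθ) + i sin(nθ))
= 7^4(cos(4*150°) + i sin(4*150°))
= 2401(cos 240° + i sin 240°)
= -2401/2 - (2401*sqrt(3)/2)i


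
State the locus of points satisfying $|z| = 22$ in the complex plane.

|z| = 22 means sqrt(x^2 + y^2) = 22
This is a circle of radius 22 centered at the origin


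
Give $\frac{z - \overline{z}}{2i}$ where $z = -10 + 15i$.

z - conjugate(z) = 2bi
(z - conjugate(z))/(2i) = 2bi/(2i) = b = 15


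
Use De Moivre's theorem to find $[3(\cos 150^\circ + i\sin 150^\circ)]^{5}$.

By De Moivre: z^n = r^n(cos(nθ) + i sin(nθ))
= 3^5(cos(5*150°) + i sin(5*150°))
= 243(cos 30° + i sin 30°)
= 243*sqrt(3)/2 + (243/2)i


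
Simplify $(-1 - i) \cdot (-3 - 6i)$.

(a1*a2 - b1*b2) + (a1*b2 + b1*a2)i
= (3 - 6) + (6 + 3)i
= -3 + 9i


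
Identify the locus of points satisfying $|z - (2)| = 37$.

|z - z0| = r describes a circle centered at z0 with radius r
Here z0 = 2 and r = 37
Locus: Circle centered at (2, 0) with radius 37


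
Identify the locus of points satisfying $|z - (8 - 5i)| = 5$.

|z - z0| = r describes a circle centered at z0 with radius r
Here z0 = 8 - 5i and r = 5
Locus: Circle centered at (8, -5) with radius 5


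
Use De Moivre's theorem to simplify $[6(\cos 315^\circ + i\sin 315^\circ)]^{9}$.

By De Moivre: z^n = r^n(cos(nθ) + i sin(nθ))
= 6^9(cos(9*315°) + i sin(9*315°))
= 10077696(cos 315° + i sin 315°)
= 5038848*sqrt(2) - 5038848*sqrt(2)i


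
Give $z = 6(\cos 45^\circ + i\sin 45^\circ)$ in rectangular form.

a = r cos θ = 6 * sqrt(2)/2 = 3*sqrt(2)
b = r sin θ = 6 * sqrt(2)/2 = 3*sqrt(2)
z = 3*sqrt(2) + 3*sqrt(2)i


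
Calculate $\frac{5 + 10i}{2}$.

Divisor is real, so divide each part by 2:
= 5/2 + 5i


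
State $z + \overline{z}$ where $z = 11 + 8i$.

z + conjugate(z) = (a + bi) + (a - bi) = 2a
= 2 * 11 = 22


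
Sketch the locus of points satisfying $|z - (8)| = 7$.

|z - z0| = r describes a circle centered at z0 with radius r
Here z0 = 8 and r = 7
Locus: Circle centered at (8, 0) with radius 7


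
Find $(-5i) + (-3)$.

(0 + (-3)) + (-5 + 0)i = -3 - 5i


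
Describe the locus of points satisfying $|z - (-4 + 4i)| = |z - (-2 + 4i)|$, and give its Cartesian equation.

|z - z1| = |z - z2| means z is equidistant from z1 and z2,
i.e. the perpendicular bisector of the segment from (-4, 4) to (-2, 4) (midpoint (-3, 4)).
With z = x + yi, square both sides:
(x - (-4))^2 + (y - 4)^2 = (x - (-2))^2 + (y - 4)^2
The x^2 and y^2 terms cancel: 4x + 0y = 20 - 32 = -12
Simplify: x = -3
Locus: Perpendicular bisector of the segment from (-4, 4) to (-2, 4): the line x = -3


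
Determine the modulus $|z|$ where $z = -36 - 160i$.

|z| = sqrt(a^2 + b^2) = sqrt((-36)^2 + (-160)^2) = sqrt(26896) = 164


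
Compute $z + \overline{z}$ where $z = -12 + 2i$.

z + conjugate(z) = (a + bi) + (a - bi) = 2a
= 2 * (-12) = -24


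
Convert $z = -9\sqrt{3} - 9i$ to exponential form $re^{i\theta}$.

r = |z| = sqrt((-9*sqrt(3))^2 + (-9)^2) = sqrt(243 + 81) = sqrt(324) = 18
θ = arctan(b/a) = arctan(-9/-15.5885) (quadrant-adjusted) = -150° = -5π/6
z = 18e^(-i*5π/6)


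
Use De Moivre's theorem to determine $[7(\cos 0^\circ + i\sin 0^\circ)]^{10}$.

By De Moivre: z^n = r^n(cos(nθ) + i sin(nθ))
= 7^10(cos(10*0°) + i sin(10*0°))
= 282475249(cos 0° + i sin 0°)
= 282475249


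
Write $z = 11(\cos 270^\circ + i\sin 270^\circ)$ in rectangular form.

a = r cos θ = 11 * 0 = 0
b = r sin θ = 11 * -1 = -11
z = -11i


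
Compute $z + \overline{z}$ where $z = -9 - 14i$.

z + conjugate(z) = (a + bi) + (a - bi) = 2a
= 2 * (-9) = -18


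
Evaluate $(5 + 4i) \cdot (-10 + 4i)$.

(a1*a2 - b1*b2) + (a1*b2 + b1*a2)i
= (-50 - 16) + (20 + (-40))i
= -66 - 20i


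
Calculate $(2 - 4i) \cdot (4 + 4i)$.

(a1*a2 - b1*b2) + (a1*b2 + b1*a2)i
= (8 - (-16)) + (8 + (-16))i
= 24 - 8i


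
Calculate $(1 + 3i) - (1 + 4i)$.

(1 - 1) + (3 - 4)i = -i


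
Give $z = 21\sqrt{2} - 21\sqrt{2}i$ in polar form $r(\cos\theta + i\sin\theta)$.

r = |z| = sqrt(a^2 + b^2) = sqrt((21*sqrt(2))^2 + (-21*sqrt(2))^2) = sqrt(882 + 882) = sqrt(1764) = 42
θ = arctan(b/a) = arctan(-29.6985/29.6985) (quadrant-adjusted) = 315°
z = 42(cos 315° + i sin 315°)


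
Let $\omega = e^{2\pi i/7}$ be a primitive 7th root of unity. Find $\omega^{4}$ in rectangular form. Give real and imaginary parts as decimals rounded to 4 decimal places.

ω^4 = e^(2πi·4/7) = e^(i·8π/7)
= cos(8π/7) + i sin(8π/7)
= -0.9010 - 0.4339i


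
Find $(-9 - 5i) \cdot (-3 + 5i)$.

(a1*a2 - b1*b2) + (a1*b2 + b1*a2)i
= (27 - (-25)) + (-45 + 15)i
= 52 - 30i


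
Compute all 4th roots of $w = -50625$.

|w| = 50625, arg(w) = 180°
Root modulus = 50625^(1/4) = 15
Root arguments: θ_k = (180° + 360°k)/4 for k = 0, 1, ..., 3
Roots: 15*sqrt(2)/2 + (15*sqrt(2)/2)i, -15*sqrt(2)/2 + (15*sqrt(2)/2)i, -15*sqrt(2)/2 - (15*sqrt(2)/2)i, 15*sqrt(2)/2 - (15*sqrt(2)/2)i


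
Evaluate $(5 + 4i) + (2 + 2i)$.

(5 + 2) + (4 + 2)i = 7 + 6i


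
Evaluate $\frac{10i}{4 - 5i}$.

Multiply numerator and denominator by conjugate (4 + 5i):
= (10i)(4 + 5i) / (4^2 + (-5)^2)
= (-50 + 40i) / 41
= -50/41 + (40/41)i


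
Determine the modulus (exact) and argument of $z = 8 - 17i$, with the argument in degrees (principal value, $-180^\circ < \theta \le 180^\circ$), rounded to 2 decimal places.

|z| = sqrt(8^2 + (-17)^2) = sqrt(353)
arg(z) = arctan(b/a) = arctan(-17/8) (quadrant-adjusted) = -64.80°


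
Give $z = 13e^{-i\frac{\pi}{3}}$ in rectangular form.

a = r cos θ = 13 * 1/2 = 13/2
b = r sin θ = 13 * -sqrt(3)/2 = -13*sqrt(3)/2
z = 13/2 - (13*sqrt(3)/2)i


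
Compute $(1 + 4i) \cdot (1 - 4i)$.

(a1*a2 - b1*b2) + (a1*b2 + b1*a2)i
= (1 - (-16)) + (-4 + 4)i
= 17


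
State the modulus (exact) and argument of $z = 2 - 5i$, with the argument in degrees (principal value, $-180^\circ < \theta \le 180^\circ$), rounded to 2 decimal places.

|z| = sqrt(2^2 + (-5)^2) = sqrt(29)
arg(z) = arctan(b/a) = arctan(-5/2) (quadrant-adjusted) = -68.20°


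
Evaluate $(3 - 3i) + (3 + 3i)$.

(3 + 3) + (-3 + 3)i = 6


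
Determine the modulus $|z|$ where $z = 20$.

|z| = sqrt(a^2 + b^2) = sqrt(20^2 + 0^2) = sqrt(400) = 20


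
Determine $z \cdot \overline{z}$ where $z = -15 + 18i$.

z * conjugate(z) = |z|^2 = a^2 + b^2
= (-15)^2 + 18^2 = 549


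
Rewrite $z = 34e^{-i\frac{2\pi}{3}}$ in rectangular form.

a = r cos θ = 34 * -1/2 = -17
b = r sin θ = 34 * -sqrt(3)/2 = -17*sqrt(3)
z = -17 - 17*sqrt(3)i


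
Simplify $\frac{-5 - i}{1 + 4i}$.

Multiply numerator and denominator by conjugate (1 - 4i):
= (-5 - i)(1 - 4i) / (1^2 + 4^2)
= (-9 + 19i) / 17
= -9/17 + (19/17)i


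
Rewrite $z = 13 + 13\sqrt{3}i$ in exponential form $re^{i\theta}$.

r = |z| = sqrt((13)^2 + (13*sqrt(3))^2) = sqrt(169 + 507) = sqrt(676) = 26
θ = arctan(b/a) = arctan(22.5167/13) (quadrant-adjusted) = 60° = π/3
z = 26e^(i*π/3)


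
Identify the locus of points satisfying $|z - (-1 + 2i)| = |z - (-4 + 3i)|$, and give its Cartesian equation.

|z - z1| = |z - z2| means z is equidistant from z1 and z2,
i.e. the perpendicular bisector of the segment from (-1, 2) to (-4, 3) (midpoint (-5/2, 5/2)).
With z = x + yi, square both sides:
(x - (-1))^2 + (y - 2)^2 = (x - (-4))^2 + (y - 3)^2
The x^2 and y^2 terms cancel: -6x + 2y = 25 - 5 = 20
Simplify: 3x - y = -10
Locus: Perpendicular bisector of the segment from (-1, 2) to (-4, 3): the line 3x - y = -10


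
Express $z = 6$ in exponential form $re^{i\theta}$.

r = |z| = sqrt((6)^2 + (0)^2) = sqrt(36 + 0) = sqrt(36) = 6
b = 0 and a > 0, so z lies on the positive real axis: θ = 0
z = 6e^(i*0) = 6


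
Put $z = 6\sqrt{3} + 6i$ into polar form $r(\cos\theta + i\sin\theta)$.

r = |z| = sqrt(a^2 + b^2) = sqrt((6*sqrt(3))^2 + (6)^2) = sqrt(108 + 36) = sqrt(144) = 12
θ = arctan(b/a) = arctan(6/10.3923) (quadrant-adjusted) = 30°
z = 12(cos 30° + i sin 30°)


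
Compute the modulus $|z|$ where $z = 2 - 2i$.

|z| = sqrt(a^2 + b^2) = sqrt(2^2 + (-2)^2) = sqrt(8) = sqrt(8)


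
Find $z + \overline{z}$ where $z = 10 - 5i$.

z + conjugate(z) = (a + bi) + (a - bi) = 2a
= 2 * 10 = 20


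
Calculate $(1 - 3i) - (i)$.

(1 - 0) + (-3 - 1)i = 1 - 4i


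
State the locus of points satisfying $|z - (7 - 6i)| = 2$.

|z - z0| = r describes a circle centered at z0 with radius r
Here z0 = 7 - 6i and r = 2
Locus: Circle centered at (7, -6) with radius 2


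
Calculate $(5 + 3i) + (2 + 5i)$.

(5 + 2) + (3 + 5)i = 7 + 8i


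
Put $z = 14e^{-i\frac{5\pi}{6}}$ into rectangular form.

a = r cos θ = 14 * -sqrt(3)/2 = -7*sqrt(3)
b = r sin θ = 14 * -1/2 = -7
z = -7*sqrt(3) - 7i


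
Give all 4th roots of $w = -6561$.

|w| = 6561, arg(w) = 180°
Root modulus = 6561^(1/4) = 9
Root arguments: θ_k = (180° + 360°k)/4 for k = 0, 1, ..., 3
Roots: 9*sqrt(2)/2 + (9*sqrt(2)/2)i, -9*sqrt(2)/2 + (9*sqrt(2)/2)i, -9*sqrt(2)/2 - (9*sqrt(2)/2)i, 9*sqrt(2)/2 - (9*sqrt(2)/2)i


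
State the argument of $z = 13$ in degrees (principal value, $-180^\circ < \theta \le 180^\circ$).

b = 0 and a > 0, so z lies on the positive real axis: θ = 0°


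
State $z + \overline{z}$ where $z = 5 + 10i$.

z + conjugate(z) = (a + bi) + (a - bi) = 2a
= 2 * 5 = 10


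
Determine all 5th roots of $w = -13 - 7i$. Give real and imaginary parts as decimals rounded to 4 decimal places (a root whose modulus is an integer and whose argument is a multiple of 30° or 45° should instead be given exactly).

|w| = sqrt(218) ≈ 14.764823, arg(w) ≈ 208.300756°
Root modulus = sqrt(218)^(1/5) ≈ 1.713348
Root arguments: θ_k = (arg(w) + 360°k)/5 for k = 0, 1, ..., 4
Compute each root as (root modulus)(cos θ_k + i sin θ_k) using full-precision intermediates, then round to 4 decimal places.
Roots: 1.2800 + 1.1389i, -0.6876 + 1.5693i, -1.7050 - 0.1690i, -0.3662 - 1.6738i, 1.4787 - 0.8655i


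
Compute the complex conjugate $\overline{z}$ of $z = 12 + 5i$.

If z = a + bi, then conjugate(z) = a - bi
conjugate(12 + 5i) = 12 - 5i


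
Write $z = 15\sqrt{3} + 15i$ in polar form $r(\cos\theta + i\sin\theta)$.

r = |z| = sqrt(a^2 + b^2) = sqrt((15*sqrt(3))^2 + (15)^2) = sqrt(675 + 225) = sqrt(900) = 30
θ = arctan(b/a) = arctan(15/25.9808) (quadrant-adjusted) = 30°
z = 30(cos 30° + i sin 30°)


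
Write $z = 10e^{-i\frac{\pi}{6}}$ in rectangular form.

a = r cos θ = 10 * sqrt(3)/2 = 5*sqrt(3)
b = r sin θ = 10 * -1/2 = -5
z = 5*sqrt(3) - 5i


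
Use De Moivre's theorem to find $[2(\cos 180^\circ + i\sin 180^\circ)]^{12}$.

By De Moivre: z^n = r^n(cos(nθ) + i sin(nθ))
= 2^12(cos(12*180°) + i sin(12*180°))
= 4096(cos 0° + i sin 0°)
= 4096


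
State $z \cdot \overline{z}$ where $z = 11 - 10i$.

z * conjugate(z) = |z|^2 = a^2 + b^2
= 11^2 + (-10)^2 = 221


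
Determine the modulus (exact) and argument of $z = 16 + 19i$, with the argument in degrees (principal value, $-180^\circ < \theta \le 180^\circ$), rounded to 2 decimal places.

|z| = sqrt(16^2 + 19^2) = sqrt(617)
arg(z) = arctan(b/a) = arctan(19/16) (quadrant-adjusted) = 49.90°


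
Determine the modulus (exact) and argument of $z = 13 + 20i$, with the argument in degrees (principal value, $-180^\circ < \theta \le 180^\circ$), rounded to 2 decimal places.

|z| = sqrt(13^2 + 20^2) = sqrt(569)
arg(z) = arctan(b/a) = arctan(20/13) (quadrant-adjusted) = 56.98°


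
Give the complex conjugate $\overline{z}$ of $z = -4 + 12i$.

If z = a + bi, then conjugate(z) = a - bi
conjugate(-4 + 12i) = -4 - 12i


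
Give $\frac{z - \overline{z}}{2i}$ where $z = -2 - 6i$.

z - conjugate(z) = 2bi
(z - conjugate(z))/(2i) = 2bi/(2i) = b = -6


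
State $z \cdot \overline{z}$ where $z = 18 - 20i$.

z * conjugate(z) = |z|^2 = a^2 + b^2
= 18^2 + (-20)^2 = 724


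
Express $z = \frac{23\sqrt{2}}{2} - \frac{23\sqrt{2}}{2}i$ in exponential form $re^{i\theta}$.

r = |z| = sqrt((23*sqrt(2)/2)^2 + (-23*sqrt(2)/2)^2) = sqrt(529/2 + 529/2) = sqrt(529) = 23
θ = arctan(b/a) = arctan(-16.2635/16.2635) (quadrant-adjusted) = -45° = -π/4
z = 23e^(-i*π/4)


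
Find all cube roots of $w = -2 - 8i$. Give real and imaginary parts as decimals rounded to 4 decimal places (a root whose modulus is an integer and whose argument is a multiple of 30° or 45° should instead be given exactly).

|w| = sqrt(68) ≈ 8.246211, arg(w) ≈ 255.963757°
Root modulus = sqrt(68)^(1/3) ≈ 2.020311
Root arguments: θ_k = (arg(w) + 360°k)/3 for k = 0, 1, ..., 2
Compute each root as (root modulus)(cos θ_k + i sin θ_k) using full-precision intermediates, then round to 4 decimal places.
Roots: 0.1648 + 2.0136i, -1.8262 - 0.8641i, 1.6614 - 1.1495i


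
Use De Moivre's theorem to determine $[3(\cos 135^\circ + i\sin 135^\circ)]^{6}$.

By De Moivre: z^n = r^n(cos(nθ) + i sin(nθ))
= 3^6(cos(6*135°) + i sin(6*135°))
= 729(cos 90° + i sin 90°)
= 729i


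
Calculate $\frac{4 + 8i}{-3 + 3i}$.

Multiply numerator and denominator by conjugate (-3 - 3i):
= (4 + 8i)(-3 - 3i) / ((-3)^2 + 3^2)
= (12 - 36i) / 18
Divide through by 6: (2 - 6i) / 3
= 2/3 - 2i


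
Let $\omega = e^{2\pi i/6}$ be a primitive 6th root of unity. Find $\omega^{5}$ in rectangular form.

ω^5 = e^(2πi·5/6) = e^(i·5π/3)
= cos(5π/3) + i sin(5π/3)
= 1/2 - (sqrt(3)/2)i


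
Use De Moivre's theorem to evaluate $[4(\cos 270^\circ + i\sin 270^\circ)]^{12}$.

By De Moivre: z^n = r^n(cos(nθ) + i sin(nθ))
= 4^12(cos(12*270°) + i sin(12*270°))
= 16777216(cos 0° + i sin 0°)
= 16777216


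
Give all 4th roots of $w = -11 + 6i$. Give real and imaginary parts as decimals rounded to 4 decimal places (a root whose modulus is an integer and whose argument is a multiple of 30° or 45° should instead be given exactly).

|w| = sqrt(157) ≈ 12.529964, arg(w) ≈ 151.389540°
Root modulus = sqrt(157)^(1/4) ≈ 1.881427
Root arguments: θ_k = (arg(w) + 360°k)/4 for k = 0, 1, ..., 3
Compute each root as (root modulus)(cos θ_k + i sin θ_k) using full-precision intermediates, then round to 4 decimal places.
Roots: 1.4857 + 1.1544i, -1.1544 + 1.4857i, -1.4857 - 1.1544i, 1.1544 - 1.4857i


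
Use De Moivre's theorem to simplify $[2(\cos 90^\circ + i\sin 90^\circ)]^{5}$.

By De Moivre: z^n = r^n(cos(nθ) + i sin(nθ))
= 2^5(cos(5*90°) + i sin(5*90°))
= 32(cos 90° + i sin 90°)
= 32i


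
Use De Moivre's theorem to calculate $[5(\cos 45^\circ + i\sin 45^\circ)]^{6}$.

By De Moivre: z^n = r^n(cos(nθ) + i sin(nθ))
= 5^6(cos(6*45°) + i sin(6*45°))
= 15625(cos 270° + i sin 270°)
= -15625i


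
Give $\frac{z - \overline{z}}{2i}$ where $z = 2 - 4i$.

z - conjugate(z) = 2bi
(z - conjugate(z))/(2i) = 2bi/(2i) = b = -4


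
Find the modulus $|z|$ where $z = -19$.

|z| = sqrt(a^2 + b^2) = sqrt((-19)^2 + 0^2) = sqrt(361) = 19


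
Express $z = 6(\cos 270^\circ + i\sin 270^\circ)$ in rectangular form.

a = r cos θ = 6 * 0 = 0
b = r sin θ = 6 * -1 = -6
z = -6i


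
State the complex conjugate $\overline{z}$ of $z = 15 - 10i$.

If z = a + bi, then conjugate(z) = a - bi
conjugate(15 - 10i) = 15 + 10i


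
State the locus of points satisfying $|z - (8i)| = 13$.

|z - z0| = r describes a circle centered at z0 with radius r
Here z0 = 8i and r = 13
Locus: Circle centered at (0, 8) with radius 13


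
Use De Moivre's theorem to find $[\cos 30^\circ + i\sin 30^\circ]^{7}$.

By De Moivre: z^n = r^n(cos(nθ) + i sin(nθ))
= 1^7(cos(7*30°) + i sin(7*30°))
= 1(cos 210° + i sin 210°)
= -sqrt(3)/2 - (1/2)i


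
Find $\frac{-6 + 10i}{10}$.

Divisor is real, so divide each part by 10:
= -3/5 + i


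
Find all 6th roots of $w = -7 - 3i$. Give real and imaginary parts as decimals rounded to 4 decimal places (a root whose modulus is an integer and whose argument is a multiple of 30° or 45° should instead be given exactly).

|w| = sqrt(58) ≈ 7.615773, arg(w) ≈ 203.198591°
Root modulus = sqrt(58)^(1/6) ≈ 1.402660
Root arguments: θ_k = (arg(w) + 360°k)/6 for k = 0, 1, ..., 5
Compute each root as (root modulus)(cos θ_k + i sin θ_k) using full-precision intermediates, then round to 4 decimal places.
Roots: 1.1647 + 0.7816i, -0.0946 + 1.3995i, -1.2593 + 0.6178i, -1.1647 - 0.7816i, 0.0946 - 1.3995i, 1.2593 - 0.6178i


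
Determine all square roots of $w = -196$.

|w| = 196, arg(w) = 180°
Root modulus = 196^(1/2) = 14
Root arguments: θ_k = (180° + 360°k)/2 for k = 0, 1, ..., 1
Roots: 14i, -14i


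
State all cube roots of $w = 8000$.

|w| = 8000, arg(w) = 0°
Root modulus = 8000^(1/3) = 20
Root arguments: θ_k = (0° + 360°k)/3 for k = 0, 1, ..., 2
Roots: 20, -10 + 10*sqrt(3)i, -10 - 10*sqrt(3)i


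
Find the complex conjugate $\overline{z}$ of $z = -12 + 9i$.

If z = a + bi, then conjugate(z) = a - bi
conjugate(-12 + 9i) = -12 - 9i


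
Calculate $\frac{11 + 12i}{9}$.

Divisor is real, so divide each part by 9:
= 11/9 + (4/3)i


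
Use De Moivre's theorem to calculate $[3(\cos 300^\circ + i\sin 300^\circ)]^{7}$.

By De Moivre: z^n = r^n(cos(nθ) + i sin(nθ))
= 3^7(cos(7*300°) + i sin(7*300°))
= 2187(cos 300° + i sin 300°)
= 2187/2 - (2187*sqrt(3)/2)i


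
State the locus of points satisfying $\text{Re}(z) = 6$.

Re(z) = x where z = x + yi; the equation x = 6 is satisfied by all points with that x-coordinate
Locus: Vertical line x = 6


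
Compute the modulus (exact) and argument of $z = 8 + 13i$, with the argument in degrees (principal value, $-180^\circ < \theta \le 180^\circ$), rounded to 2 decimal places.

|z| = sqrt(8^2 + 13^2) = sqrt(233)
arg(z) = arctan(b/a) = arctan(13/8) (quadrant-adjusted) = 58.39°


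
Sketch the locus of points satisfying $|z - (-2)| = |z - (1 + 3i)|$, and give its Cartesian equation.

|z - z1| = |z - z2| means z is equidistant from z1 and z2,
i.e. the perpendicular bisector of the segment from (-2, 0) to (1, 3) (midpoint (-1/2, 3/2)).
With z = x + yi, square both sides:
(x - (-2))^2 + (y - 0)^2 = (x - 1)^2 + (y - 3)^2
The x^2 and y^2 terms cancel: 6x + 6y = 10 - 4 = 6
Simplify: x + y = 1
Locus: Perpendicular bisector of the segment from (-2, 0) to (1, 3): the line x + y = 1


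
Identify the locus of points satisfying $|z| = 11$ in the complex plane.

|z| = 11 means sqrt(x^2 + y^2) = 11
This is a circle of radius 11 centered at the origin


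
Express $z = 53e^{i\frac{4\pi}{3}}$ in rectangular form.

a = r cos θ = 53 * -1/2 = -53/2
b = r sin θ = 53 * -sqrt(3)/2 = -53*sqrt(3)/2
z = -53/2 - (53*sqrt(3)/2)i


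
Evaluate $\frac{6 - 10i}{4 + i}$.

Multiply numerator and denominator by conjugate (4 - i):
= (6 - 10i)(4 - i) / (4^2 + 1^2)
= (14 - 46i) / 17
= 14/17 - (46/17)i


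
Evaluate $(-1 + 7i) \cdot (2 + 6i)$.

(a1*a2 - b1*b2) + (a1*b2 + b1*a2)i
= (-2 - 42) + (-6 + 14)i
= -44 + 8i


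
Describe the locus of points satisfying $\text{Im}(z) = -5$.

Im(z) = y where z = x + yi; the equation y = -5 is satisfied by all points with that y-coordinate
Locus: Horizontal line y = -5


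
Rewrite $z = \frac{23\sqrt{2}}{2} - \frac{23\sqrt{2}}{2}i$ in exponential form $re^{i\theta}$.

r = |z| = sqrt((23*sqrt(2)/2)^2 + (-23*sqrt(2)/2)^2) = sqrt(529/2 + 529/2) = sqrt(529) = 23
θ = arctan(b/a) = arctan(-16.2635/16.2635) (quadrant-adjusted) = -45° = -π/4
z = 23e^(-i*π/4)


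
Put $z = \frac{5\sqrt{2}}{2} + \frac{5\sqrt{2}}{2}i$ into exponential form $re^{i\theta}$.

r = |z| = sqrt((5*sqrt(2)/2)^2 + (5*sqrt(2)/2)^2) = sqrt(25/2 + 25/2) = sqrt(25) = 5
θ = arctan(b/a) = arctan(3.5355/3.5355) (quadrant-adjusted) = 45° = π/4
z = 5e^(i*π/4)


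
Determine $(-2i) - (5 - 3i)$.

(0 - 5) + (-2 - (-3))i = -5 + i


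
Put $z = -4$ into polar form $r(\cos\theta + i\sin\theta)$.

r = |z| = sqrt(a^2 + b^2) = sqrt((-4)^2 + (0)^2) = sqrt(16 + 0) = sqrt(16) = 4
b = 0 and a < 0, so z lies on the negative real axis: θ = 180°
z = 4(cos 180° + i sin 180°)


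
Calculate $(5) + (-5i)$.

(5 + 0) + (0 + (-5))i = 5 - 5i


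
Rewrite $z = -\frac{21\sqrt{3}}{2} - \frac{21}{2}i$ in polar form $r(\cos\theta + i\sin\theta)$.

r = |z| = sqrt(a^2 + b^2) = sqrt((-21*sqrt(3)/2)^2 + (-21/2)^2) = sqrt(1323/4 + 441/4) = sqrt(441) = 21
θ = arctan(b/a) = arctan(-10.5/-18.1865) (quadrant-adjusted) = 210°
z = 21(cos 210° + i sin 210°)


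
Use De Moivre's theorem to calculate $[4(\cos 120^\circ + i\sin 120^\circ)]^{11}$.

By De Moivre: z^n = r^n(cos(nθ) + i sin(nθ))
= 4^11(cos(11*120°) + i sin(11*120°))
= 4194304(cos 240° + i sin 240°)
= -2097152 - 2097152*sqrt(3)i


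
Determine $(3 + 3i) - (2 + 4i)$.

(3 - 2) + (3 - 4)i = 1 - i


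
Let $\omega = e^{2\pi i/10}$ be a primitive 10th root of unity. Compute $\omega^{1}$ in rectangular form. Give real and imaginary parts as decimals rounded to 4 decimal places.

ω^1 = e^(2πi·1/10) = e^(i·1π/5)
= cos(1π/5) + i sin(1π/5)
= 0.8090 + 0.5878i


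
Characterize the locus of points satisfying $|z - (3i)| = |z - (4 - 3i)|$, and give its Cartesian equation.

|z - z1| = |z - z2| means z is equidistant from z1 and z2,
i.e. the perpendicular bisector of the segment from (0, 3) to (4, -3) (midpoint (2, 0)).
With z = x + yi, square both sides:
(x - 0)^2 + (y - 3)^2 = (x - 4)^2 + (y - (-3))^2
The x^2 and y^2 terms cancel: 8x + (-12)y = 25 - 9 = 16
Simplify: 2x - 3y = 4
Locus: Perpendicular bisector of the segment from (0, 3) to (4, -3): the line 2x - 3y = 4


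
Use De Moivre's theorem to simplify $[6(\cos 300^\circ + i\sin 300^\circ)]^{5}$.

By De Moivre: z^n = r^n(cos(nθ) + i sin(nθ))
= 6^5(cos(5*300°) + i sin(5*300°))
= 7776(cos 60° + i sin 60°)
= 3888 + 3888*sqrt(3)i


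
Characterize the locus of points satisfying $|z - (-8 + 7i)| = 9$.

|z - z0| = r describes a circle centered at z0 with radius r
Here z0 = -8 + 7i and r = 9
Locus: Circle centered at (-8, 7) with radius 9


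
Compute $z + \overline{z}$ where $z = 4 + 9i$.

z + conjugate(z) = (a + bi) + (a - bi) = 2a
= 2 * 4 = 8


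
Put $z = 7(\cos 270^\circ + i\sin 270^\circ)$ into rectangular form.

a = r cos θ = 7 * 0 = 0
b = r sin θ = 7 * -1 = -7
z = -7i


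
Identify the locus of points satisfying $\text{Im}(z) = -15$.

Im(z) = y where z = x + yi; the equation y = -15 is satisfied by all points with that y-coordinate
Locus: Horizontal line y = -15


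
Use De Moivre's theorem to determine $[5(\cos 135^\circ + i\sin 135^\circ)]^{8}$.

By De Moivre: z^n = r^n(cos(nθ) + i sin(nθ))
= 5^8(cos(8*135°) + i sin(8*135°))
= 390625(cos 0° + i sin 0°)
= 390625


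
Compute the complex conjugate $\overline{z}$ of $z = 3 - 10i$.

If z = a + bi, then conjugate(z) = a - bi
conjugate(3 - 10i) = 3 + 10i


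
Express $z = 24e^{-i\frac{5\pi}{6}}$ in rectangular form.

a = r cos θ = 24 * -sqrt(3)/2 = -12*sqrt(3)
b = r sin θ = 24 * -1/2 = -12
z = -12*sqrt(3) - 12i


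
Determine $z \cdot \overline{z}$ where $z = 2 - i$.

z * conjugate(z) = |z|^2 = a^2 + b^2
= 2^2 + (-1)^2 = 5


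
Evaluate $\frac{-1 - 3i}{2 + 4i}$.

Multiply numerator and denominator by conjugate (2 - 4i):
= (-1 - 3i)(2 - 4i) / (2^2 + 4^2)
= (-14 - 2i) / 20
Divide through by 2: (-7 - i) / 10
= -7/10 - (1/10)i


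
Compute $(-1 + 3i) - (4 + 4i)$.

(-1 - 4) + (3 - 4)i = -5 - i


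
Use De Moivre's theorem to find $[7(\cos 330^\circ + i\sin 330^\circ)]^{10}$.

By De Moivre: z^n = r^n(cos(nθ) + i sin(nθ))
= 7^10(cos(10*330°) + i sin(10*330°))
= 282475249(cos 60° + i sin 60°)
= 282475249/2 + (282475249*sqrt(3)/2)i


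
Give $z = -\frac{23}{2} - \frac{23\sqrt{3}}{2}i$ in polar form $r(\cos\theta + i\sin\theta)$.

r = |z| = sqrt(a^2 + b^2) = sqrt((-23/2)^2 + (-23*sqrt(3)/2)^2) = sqrt(529/4 + 1587/4) = sqrt(529) = 23
θ = arctan(b/a) = arctan(-19.9186/-11.5) (quadrant-adjusted) = 240°
z = 23(cos 240° + i sin 240°)


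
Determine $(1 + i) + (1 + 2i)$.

(1 + 1) + (1 + 2)i = 2 + 3i


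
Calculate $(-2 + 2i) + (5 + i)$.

(-2 + 5) + (2 + 1)i = 3 + 3i


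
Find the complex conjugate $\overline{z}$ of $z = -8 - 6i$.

If z = a + bi, then conjugate(z) = a - bi
conjugate(-8 - 6i) = -8 + 6i


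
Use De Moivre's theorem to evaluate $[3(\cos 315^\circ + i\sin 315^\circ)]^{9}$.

By De Moivre: z^n = r^n(cos(nθ) + i sin(nθ))
= 3^9(cos(9*315°) + i sin(9*315°))
= 19683(cos 315° + i sin 315°)
= 19683*sqrt(2)/2 - (19683*sqrt(2)/2)i


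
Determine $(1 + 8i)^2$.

(a + bi)^2 = a^2 - b^2 + 2abi
= 1^2 - 8^2 + 2*1*8i
= -63 + 16i


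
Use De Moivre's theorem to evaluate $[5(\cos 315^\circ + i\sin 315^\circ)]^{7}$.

By De Moivre: z^n = r^n(cos(nθ) + i sin(nθ))
= 5^7(cos(7*315°) + i sin(7*315°))
= 78125(cos 45° + i sin 45°)
= 78125*sqrt(2)/2 + (78125*sqrt(2)/2)i


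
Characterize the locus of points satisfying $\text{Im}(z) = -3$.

Im(z) = y where z = x + yi; the equation y = -3 is satisfied by all points with that y-coordinate
Locus: Horizontal line y = -3


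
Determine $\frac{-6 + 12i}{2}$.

Divisor is real, so divide each part by 2:
= -3 + 6i


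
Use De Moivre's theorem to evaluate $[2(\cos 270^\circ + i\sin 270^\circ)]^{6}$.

By De Moivre: z^n = r^n(cos(nθ) + i sin(nθ))
= 2^6(cos(6*270°) + i sin(6*270°))
= 64(cos 180° + i sin 180°)
= -64


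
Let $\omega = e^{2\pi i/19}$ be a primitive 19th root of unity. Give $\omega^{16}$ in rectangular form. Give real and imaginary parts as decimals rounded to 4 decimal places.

ω^16 = e^(2πi·16/19) = e^(i·32π/19)
= cos(32π/19) + i sin(32π/19)
= 0.5469 - 0.8372i


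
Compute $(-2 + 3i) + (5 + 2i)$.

(-2 + 5) + (3 + 2)i = 3 + 5i


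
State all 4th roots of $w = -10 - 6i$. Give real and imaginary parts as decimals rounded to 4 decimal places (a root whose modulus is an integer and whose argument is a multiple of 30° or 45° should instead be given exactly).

|w| = sqrt(136) ≈ 11.661904, arg(w) ≈ 210.963757°
Root modulus = sqrt(136)^(1/4) ≈ 1.847959
Root arguments: θ_k = (arg(w) + 360°k)/4 for k = 0, 1, ..., 3
Compute each root as (root modulus)(cos θ_k + i sin θ_k) using full-precision intermediates, then round to 4 decimal places.
Roots: 1.1188 + 1.4708i, -1.4708 + 1.1188i, -1.1188 - 1.4708i, 1.4708 - 1.1188i


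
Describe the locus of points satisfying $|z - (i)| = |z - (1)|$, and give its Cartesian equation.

|z - z1| = |z - z2| means z is equidistant from z1 and z2,
i.e. the perpendicular bisector of the segment from (0, 1) to (1, 0) (midpoint (1/2, 1/2)).
With z = x + yi, square both sides:
(x - 0)^2 + (y - 1)^2 = (x - 1)^2 + (y - 0)^2
The x^2 and y^2 terms cancel: 2x + (-2)y = 1 - 1 = 0
Simplify: x - y = 0
Locus: Perpendicular bisector of the segment from (0, 1) to (1, 0): the line x - y = 0


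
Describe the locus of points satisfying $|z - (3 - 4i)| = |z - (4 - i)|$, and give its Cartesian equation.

|z - z1| = |z - z2| means z is equidistant from z1 and z2,
i.e. the perpendicular bisector of the segment from (3, -4) to (4, -1) (midpoint (7/2, -5/2)).
With z = x + yi, square both sides:
(x - 3)^2 + (y - (-4))^2 = (x - 4)^2 + (y - (-1))^2
The x^2 and y^2 terms cancel: 2x + 6y = 17 - 25 = -8
Simplify: x + 3y = -4
Locus: Perpendicular bisector of the segment from (3, -4) to (4, -1): the line x + 3y = -4


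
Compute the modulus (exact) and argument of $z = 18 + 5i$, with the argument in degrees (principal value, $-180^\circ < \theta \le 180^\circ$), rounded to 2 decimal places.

|z| = sqrt(18^2 + 5^2) = sqrt(349)
arg(z) = arctan(b/a) = arctan(5/18) (quadrant-adjusted) = 15.52°


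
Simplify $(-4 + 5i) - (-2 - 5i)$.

(-4 - (-2)) + (5 - (-5))i = -2 + 10i


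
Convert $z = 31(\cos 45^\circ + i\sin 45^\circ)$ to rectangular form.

a = r cos θ = 31 * sqrt(2)/2 = 31*sqrt(2)/2
b = r sin θ = 31 * sqrt(2)/2 = 31*sqrt(2)/2
z = 31*sqrt(2)/2 + (31*sqrt(2)/2)i


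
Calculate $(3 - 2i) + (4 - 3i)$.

(3 + 4) + (-2 + (-3))i = 7 - 5i


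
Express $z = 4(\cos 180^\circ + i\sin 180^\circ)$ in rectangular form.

a = r cos θ = 4 * -1 = -4
b = r sin θ = 4 * 0 = 0
z = -4


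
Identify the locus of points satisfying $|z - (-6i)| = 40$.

|z - z0| = r describes a circle centered at z0 with radius r
Here z0 = -6i and r = 40
Locus: Circle centered at (0, -6) with radius 40


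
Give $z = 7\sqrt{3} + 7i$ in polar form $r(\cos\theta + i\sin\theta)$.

r = |z| = sqrt(a^2 + b^2) = sqrt((7*sqrt(3))^2 + (7)^2) = sqrt(147 + 49) = sqrt(196) = 14
θ = arctan(b/a) = arctan(7/12.1244) (quadrant-adjusted) = 30°
z = 14(cos 30° + i sin 30°)


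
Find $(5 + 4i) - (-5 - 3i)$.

(5 - (-5)) + (4 - (-3))i = 10 + 7i


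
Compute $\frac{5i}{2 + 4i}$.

Multiply numerator and denominator by conjugate (2 - 4i):
= (5i)(2 - 4i) / (2^2 + 4^2)
= (20 + 10i) / 20
Divide through by 10: (2 + i) / 2
= 1 + (1/2)i


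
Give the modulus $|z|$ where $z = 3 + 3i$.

|z| = sqrt(a^2 + b^2) = sqrt(3^2 + 3^2) = sqrt(18) = sqrt(18)


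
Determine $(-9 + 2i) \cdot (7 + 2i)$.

(a1*a2 - b1*b2) + (a1*b2 + b1*a2)i
= (-63 - 4) + (-18 + 14)i
= -67 - 4i


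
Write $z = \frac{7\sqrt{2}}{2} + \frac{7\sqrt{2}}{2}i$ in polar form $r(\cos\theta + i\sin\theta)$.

r = |z| = sqrt(a^2 + b^2) = sqrt((7*sqrt(2)/2)^2 + (7*sqrt(2)/2)^2) = sqrt(49/2 + 49/2) = sqrt(49) = 7
θ = arctan(b/a) = arctan(4.9497/4.9497) (quadrant-adjusted) = 45°
z = 7(cos 45° + i sin 45°)
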